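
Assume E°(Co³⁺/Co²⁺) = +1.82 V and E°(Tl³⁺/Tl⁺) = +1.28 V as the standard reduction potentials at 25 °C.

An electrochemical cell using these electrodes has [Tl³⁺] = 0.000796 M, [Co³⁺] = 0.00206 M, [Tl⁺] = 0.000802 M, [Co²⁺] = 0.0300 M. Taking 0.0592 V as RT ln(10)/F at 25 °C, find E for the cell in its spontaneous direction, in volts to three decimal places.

+0.471 V

Co³⁺/Co²⁺ is the cathode (higher E°), Tl³⁺/Tl⁺ the anode: E°cell = +1.82 − (+1.28) = +0.54 V, n = 2.
Overall: 2 Co³⁺(aq) + Tl⁺(aq) → 2 Co²⁺(aq) + Tl³⁺(aq)
Q = [Co²⁺]^2·[Tl³⁺] / ([Co³⁺]^2·[Tl⁺]); log Q = 2.323.
E = E° − (0.0592/n) log Q = +0.54 − (0.0592/2)(2.323) = +0.471 V.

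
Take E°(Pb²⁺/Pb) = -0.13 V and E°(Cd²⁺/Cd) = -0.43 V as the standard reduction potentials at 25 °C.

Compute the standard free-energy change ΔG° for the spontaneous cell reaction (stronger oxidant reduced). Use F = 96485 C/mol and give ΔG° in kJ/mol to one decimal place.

Pb²⁺/Pb (E° = -0.13 V) is the cathode; Cd²⁺/Cd (E° = -0.43 V) is the anode, so E°cell = +0.30 V.
Balancing electrons gives n = 2 (lcm of 2 and 2).
ΔG° = −nFE° = −(2)(96485)(+0.30) = -57,891 J = -57.9 kJ/mol.

-57.9 kJ/mol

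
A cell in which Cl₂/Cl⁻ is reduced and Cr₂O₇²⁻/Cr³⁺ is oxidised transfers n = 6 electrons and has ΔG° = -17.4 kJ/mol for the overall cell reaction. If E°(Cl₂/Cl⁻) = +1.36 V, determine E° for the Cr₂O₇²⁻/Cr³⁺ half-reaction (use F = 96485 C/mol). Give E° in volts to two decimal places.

E°cell = −ΔG°/(nF) = −(-17.4×10³)/((6)(96485)) = +0.030 V.
Since Cl₂/Cl⁻ is the cathode and Cr₂O₇²⁻/Cr³⁺ the anode, E°cell = E°(Cl₂/Cl⁻) − E°(Cr₂O₇²⁻/Cr³⁺).
So E°(Cr₂O₇²⁻/Cr³⁺) = E°(Cl₂/Cl⁻) − E°cell = (+1.36) − (+0.030) = +1.33 V.

+1.33 V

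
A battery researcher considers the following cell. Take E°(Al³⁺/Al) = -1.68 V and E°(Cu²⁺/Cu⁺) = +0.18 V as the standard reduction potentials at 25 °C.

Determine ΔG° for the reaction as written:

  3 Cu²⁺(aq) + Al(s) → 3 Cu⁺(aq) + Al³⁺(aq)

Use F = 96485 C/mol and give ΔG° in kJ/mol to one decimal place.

As written, Cu²⁺/Cu⁺ is reduced (cathode) and Al³⁺/Al is oxidised (anode), so E°cell = (+0.18) − (-1.68) = +1.86 V.
Balancing electrons gives n = 3.
ΔG° = −nFE° = −(3)(96485)(+1.86) = -538,386 J = -538.4 kJ/mol.

-538.4 kJ/mol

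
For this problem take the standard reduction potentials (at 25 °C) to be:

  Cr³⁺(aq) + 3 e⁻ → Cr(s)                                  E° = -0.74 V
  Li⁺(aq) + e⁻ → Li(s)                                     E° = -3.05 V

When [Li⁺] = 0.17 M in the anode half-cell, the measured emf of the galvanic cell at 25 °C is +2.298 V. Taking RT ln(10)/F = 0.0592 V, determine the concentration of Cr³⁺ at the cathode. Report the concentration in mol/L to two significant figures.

0.0012 M

Cr³⁺/Cr is the cathode, Li⁺/Li the anode: E°cell = +2.31 V, n = 3.
Overall reaction: Cr³⁺(aq) + 3 Li(s) → Cr(s) + 3 Li⁺(aq); Q = [Li⁺]^3/[Cr³⁺]^1.
From E = E° − (0.0592/n) log Q: log Q = (E° − E)·n/0.0592 = (+2.31 − (+2.298))·3/0.0592 = 0.6081.
So 1·log[Cr³⁺] = 3·log(0.17) − log Q = -2.3087 − (0.6081) = -2.9168; [Cr³⁺] = 10^(-2.9168) ≈ 0.0012 M.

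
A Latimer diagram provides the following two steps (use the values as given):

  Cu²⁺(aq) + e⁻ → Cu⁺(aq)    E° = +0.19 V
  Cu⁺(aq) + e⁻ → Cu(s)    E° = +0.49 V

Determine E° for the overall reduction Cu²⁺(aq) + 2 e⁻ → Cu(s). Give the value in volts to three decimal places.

+0.340 V

Since ΔG° = −nFE° is additive over sequential reductions, n₃E°₃ = n₁E°₁ + n₂E°₂.
E°₃ = (1×+0.19 + 1×+0.49) / 2 = (+0.680) / 2 = +0.340 V.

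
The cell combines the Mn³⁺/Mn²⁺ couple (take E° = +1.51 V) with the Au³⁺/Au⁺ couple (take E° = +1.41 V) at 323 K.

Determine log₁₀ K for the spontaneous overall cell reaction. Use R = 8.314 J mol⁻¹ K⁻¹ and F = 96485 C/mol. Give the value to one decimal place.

Cathode: Mn³⁺/Mn²⁺; anode: Au³⁺/Au⁺. E°cell = (+1.51) − (+1.41) = +0.10 V, with n = 2.
ΔG° = −nFE° = −RT ln K, so ln K = nFE°/(RT) = (2)(96485)(+0.10) / ((8.314)(323)) = 7.186.
log₁₀ K = 7.186 / ln 10 = 3.1.

3.1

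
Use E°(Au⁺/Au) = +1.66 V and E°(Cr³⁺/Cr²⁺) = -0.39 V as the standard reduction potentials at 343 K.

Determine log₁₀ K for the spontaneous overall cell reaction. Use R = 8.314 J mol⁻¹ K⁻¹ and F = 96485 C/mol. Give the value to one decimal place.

30.1

Cathode: Au⁺/Au; anode: Cr³⁺/Cr²⁺. E°cell = (+1.66) − (-0.39) = +2.05 V, with n = 1.
ΔG° = −nFE° = −RT ln K, so ln K = nFE°/(RT) = (1)(96485)(+2.05) / ((8.314)(343)) = 69.360.
log₁₀ K = 69.360 / ln 10 = 30.1.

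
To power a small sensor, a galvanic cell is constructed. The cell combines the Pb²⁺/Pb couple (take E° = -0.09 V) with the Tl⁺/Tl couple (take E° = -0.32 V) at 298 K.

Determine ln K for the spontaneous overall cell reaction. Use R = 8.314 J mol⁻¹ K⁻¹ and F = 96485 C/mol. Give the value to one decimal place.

Cathode: Pb²⁺/Pb; anode: Tl⁺/Tl. E°cell = (-0.09) − (-0.32) = +0.23 V, with n = 2.
ΔG° = −nFE° = −RT ln K, so ln K = nFE°/(RT) = (2)(96485)(+0.23) / ((8.314)(298)) = 17.914.

17.9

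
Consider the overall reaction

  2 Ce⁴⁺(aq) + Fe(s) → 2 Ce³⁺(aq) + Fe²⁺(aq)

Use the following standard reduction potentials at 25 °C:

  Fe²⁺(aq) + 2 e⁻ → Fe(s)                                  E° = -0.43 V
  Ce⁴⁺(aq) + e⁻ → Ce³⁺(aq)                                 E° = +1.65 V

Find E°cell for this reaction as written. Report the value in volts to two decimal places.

The Ce⁴⁺/Ce³⁺ couple has the higher reduction potential, so it is the cathode; Fe²⁺/Fe is oxidised at the anode.
E°cell = E°(cathode) − E°(anode) = (+1.65) − (-0.43) = +2.08 V.
Since E°cell > 0, the reaction is spontaneous under standard conditions.

+2.08 V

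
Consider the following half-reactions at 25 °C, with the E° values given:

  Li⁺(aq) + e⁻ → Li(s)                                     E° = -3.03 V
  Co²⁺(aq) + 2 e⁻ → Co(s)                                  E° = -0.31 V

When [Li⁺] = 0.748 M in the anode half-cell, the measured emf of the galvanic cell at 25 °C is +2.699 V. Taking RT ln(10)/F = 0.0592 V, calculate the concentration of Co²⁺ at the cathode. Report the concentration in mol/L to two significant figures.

Co²⁺/Co is the cathode, Li⁺/Li the anode: E°cell = +2.72 V, n = 2.
Overall reaction: Co²⁺(aq) + 2 Li(s) → Co(s) + 2 Li⁺(aq); Q = [Li⁺]^2/[Co²⁺]^1.
From E = E° − (0.0592/n) log Q: log Q = (E° − E)·n/0.0592 = (+2.72 − (+2.699))·2/0.0592 = 0.7095.
So 1·log[Co²⁺] = 2·log(0.748) − log Q = -0.2522 − (0.7095) = -0.9617; [Co²⁺] = 10^(-0.9617) ≈ 0.11 M.

0.11 M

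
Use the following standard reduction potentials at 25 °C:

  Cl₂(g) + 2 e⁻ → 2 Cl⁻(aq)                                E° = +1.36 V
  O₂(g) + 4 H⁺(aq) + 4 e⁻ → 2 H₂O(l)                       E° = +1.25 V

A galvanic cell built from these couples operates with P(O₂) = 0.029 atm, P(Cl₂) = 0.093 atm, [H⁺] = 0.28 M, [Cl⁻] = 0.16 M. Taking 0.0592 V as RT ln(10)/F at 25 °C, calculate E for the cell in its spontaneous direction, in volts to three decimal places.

Cl₂/Cl⁻ is the cathode (higher E°), O₂/H₂O the anode: E°cell = +1.36 − (+1.25) = +0.11 V, n = 4.
Overall: 2 Cl₂(g) + 2 H₂O(l) → 4 Cl⁻(aq) + O₂(g) + 4 H⁺(aq)
Q = [Cl⁻]^4·P(O₂)·[H⁺]^4 / (P(Cl₂)^2); log Q = -4.869.
E = E° − (0.0592/n) log Q = +0.11 − (0.0592/4)(-4.869) = +0.182 V.

+0.182 V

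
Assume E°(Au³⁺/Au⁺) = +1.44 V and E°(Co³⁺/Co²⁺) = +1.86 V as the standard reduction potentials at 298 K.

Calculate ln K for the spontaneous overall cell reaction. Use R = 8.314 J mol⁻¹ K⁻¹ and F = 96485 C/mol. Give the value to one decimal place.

32.7

Cathode: Co³⁺/Co²⁺; anode: Au³⁺/Au⁺. E°cell = (+1.86) − (+1.44) = +0.42 V, with n = 2.
ΔG° = −nFE° = −RT ln K, so ln K = nFE°/(RT) = (2)(96485)(+0.42) / ((8.314)(298)) = 32.712.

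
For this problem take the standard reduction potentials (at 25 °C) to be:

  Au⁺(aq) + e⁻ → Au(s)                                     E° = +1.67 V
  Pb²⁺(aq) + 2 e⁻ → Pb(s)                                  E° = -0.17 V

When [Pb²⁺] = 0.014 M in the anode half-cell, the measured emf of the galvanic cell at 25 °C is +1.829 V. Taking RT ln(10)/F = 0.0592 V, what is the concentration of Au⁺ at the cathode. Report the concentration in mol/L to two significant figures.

Au⁺/Au is the cathode, Pb²⁺/Pb the anode: E°cell = +1.84 V, n = 2.
Overall reaction: 2 Au⁺(aq) + Pb(s) → 2 Au(s) + Pb²⁺(aq); Q = [Pb²⁺]^1/[Au⁺]^2.
From E = E° − (0.0592/n) log Q: log Q = (E° − E)·n/0.0592 = (+1.84 − (+1.829))·2/0.0592 = 0.3716.
So 2·log[Au⁺] = 1·log(0.014) − log Q = -1.8539 − (0.3716) = -2.2255; log[Au⁺] = -2.2255 / 2 = -1.1127; [Au⁺] = 10^(-1.1127) ≈ 0.077 M.

0.077 M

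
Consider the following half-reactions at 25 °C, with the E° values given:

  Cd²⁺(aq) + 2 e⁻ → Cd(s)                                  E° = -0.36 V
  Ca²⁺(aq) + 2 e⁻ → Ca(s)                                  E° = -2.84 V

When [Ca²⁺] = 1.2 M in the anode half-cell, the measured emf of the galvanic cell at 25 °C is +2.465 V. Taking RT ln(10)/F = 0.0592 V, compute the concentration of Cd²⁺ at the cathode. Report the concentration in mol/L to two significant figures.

Cd²⁺/Cd is the cathode, Ca²⁺/Ca the anode: E°cell = +2.48 V, n = 2.
Overall reaction: Cd²⁺(aq) + Ca(s) → Cd(s) + Ca²⁺(aq); Q = [Ca²⁺]^1/[Cd²⁺]^1.
From E = E° − (0.0592/n) log Q: log Q = (E° − E)·n/0.0592 = (+2.48 − (+2.465))·2/0.0592 = 0.5068.
So 1·log[Cd²⁺] = 1·log(1.2) − log Q = 0.0792 − (0.5068) = -0.4276; [Cd²⁺] = 10^(-0.4276) ≈ 0.37 M.

0.37 M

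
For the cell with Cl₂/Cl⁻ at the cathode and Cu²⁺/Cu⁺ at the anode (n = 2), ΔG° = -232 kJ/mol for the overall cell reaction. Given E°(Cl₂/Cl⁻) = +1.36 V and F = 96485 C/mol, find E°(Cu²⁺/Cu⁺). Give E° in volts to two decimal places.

E°cell = −ΔG°/(nF) = −(-232×10³)/((2)(96485)) = +1.202 V.
Since Cl₂/Cl⁻ is the cathode and Cu²⁺/Cu⁺ the anode, E°cell = E°(Cl₂/Cl⁻) − E°(Cu²⁺/Cu⁺).
So E°(Cu²⁺/Cu⁺) = E°(Cl₂/Cl⁻) − E°cell = (+1.36) − (+1.202) = +0.16 V.

+0.16 V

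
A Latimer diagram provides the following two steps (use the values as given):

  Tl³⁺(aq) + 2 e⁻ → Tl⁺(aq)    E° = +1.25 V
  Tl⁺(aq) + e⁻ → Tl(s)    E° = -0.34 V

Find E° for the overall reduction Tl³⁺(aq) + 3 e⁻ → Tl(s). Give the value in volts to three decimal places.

+0.720 V

Since ΔG° = −nFE° is additive over sequential reductions, n₃E°₃ = n₁E°₁ + n₂E°₂.
E°₃ = (2×+1.25 + 1×-0.34) / 3 = (+2.160) / 3 = +0.720 V.
E° values themselves are not directly additive — weighting by electron count is essential.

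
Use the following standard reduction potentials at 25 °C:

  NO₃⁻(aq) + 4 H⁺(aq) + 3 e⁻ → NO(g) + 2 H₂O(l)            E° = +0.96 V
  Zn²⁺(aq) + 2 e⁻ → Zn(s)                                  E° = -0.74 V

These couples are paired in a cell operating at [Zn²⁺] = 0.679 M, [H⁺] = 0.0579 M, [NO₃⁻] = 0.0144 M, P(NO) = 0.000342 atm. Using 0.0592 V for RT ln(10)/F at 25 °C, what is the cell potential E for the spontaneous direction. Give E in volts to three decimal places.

+1.639 V

NO₃⁻/NO is the cathode (higher E°), Zn²⁺/Zn the anode: E°cell = +0.96 − (-0.74) = +1.70 V, n = 6.
Overall: 2 NO₃⁻(aq) + 8 H⁺(aq) + 3 Zn(s) → 2 NO(g) + 4 H₂O(l) + 3 Zn²⁺(aq)
Q = P(NO)^2·[Zn²⁺]^3 / ([NO₃⁻]^2·[H⁺]^8); log Q = 6.146.
E = E° − (0.0592/n) log Q = +1.70 − (0.0592/6)(6.146) = +1.639 V.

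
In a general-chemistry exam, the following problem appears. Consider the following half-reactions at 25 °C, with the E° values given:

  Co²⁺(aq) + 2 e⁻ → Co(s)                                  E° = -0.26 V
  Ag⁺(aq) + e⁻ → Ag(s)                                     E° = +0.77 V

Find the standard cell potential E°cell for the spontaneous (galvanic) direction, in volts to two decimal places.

The Ag⁺/Ag couple has the higher reduction potential, so it is the cathode; Co²⁺/Co is oxidised at the anode.
E°cell = E°(cathode) − E°(anode) = (+0.77) − (-0.26) = +1.03 V.
Since E°cell > 0, the reaction is spontaneous under standard conditions.

+1.03 V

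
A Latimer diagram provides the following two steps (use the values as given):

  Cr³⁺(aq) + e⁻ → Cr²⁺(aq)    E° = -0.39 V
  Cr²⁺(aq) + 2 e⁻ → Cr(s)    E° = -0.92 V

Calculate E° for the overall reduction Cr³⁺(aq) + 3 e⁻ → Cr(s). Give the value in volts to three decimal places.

-0.743 V

Standard free energies of sequential steps add: ΔG°₃ = ΔG°₁ + ΔG°₂, so n₃E°₃ = n₁E°₁ + n₂E°₂.
E°₃ = (1×-0.39 + 2×-0.92) / 3 = (-2.230) / 3 = -0.743 V.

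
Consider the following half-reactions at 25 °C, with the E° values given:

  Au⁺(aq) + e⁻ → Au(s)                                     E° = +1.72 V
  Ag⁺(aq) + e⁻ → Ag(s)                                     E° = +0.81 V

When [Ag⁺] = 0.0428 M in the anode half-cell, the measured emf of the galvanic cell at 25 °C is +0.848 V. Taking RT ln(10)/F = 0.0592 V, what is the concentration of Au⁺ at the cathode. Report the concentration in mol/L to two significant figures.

0.0038 M

Au⁺/Au is the cathode, Ag⁺/Ag the anode: E°cell = +0.91 V, n = 1.
Overall reaction: Au⁺(aq) + Ag(s) → Au(s) + Ag⁺(aq); Q = [Ag⁺]^1/[Au⁺]^1.
From E = E° − (0.0592/n) log Q: log Q = (E° − E)·n/0.0592 = (+0.91 − (+0.848))·1/0.0592 = 1.0473.
So 1·log[Au⁺] = 1·log(0.0428) − log Q = -1.3686 − (1.0473) = -2.4159; [Au⁺] = 10^(-2.4159) ≈ 0.0038 M.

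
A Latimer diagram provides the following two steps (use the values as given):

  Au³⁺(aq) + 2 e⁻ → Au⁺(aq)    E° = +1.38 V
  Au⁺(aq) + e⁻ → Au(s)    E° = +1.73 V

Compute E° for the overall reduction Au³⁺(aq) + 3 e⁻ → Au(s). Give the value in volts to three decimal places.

+1.497 V

Standard free energies of sequential steps add: ΔG°₃ = ΔG°₁ + ΔG°₂, so n₃E°₃ = n₁E°₁ + n₂E°₂.
E°₃ = (2×+1.38 + 1×+1.73) / 3 = (+4.490) / 3 = +1.497 V.
E° values themselves are not directly additive — weighting by electron count is essential.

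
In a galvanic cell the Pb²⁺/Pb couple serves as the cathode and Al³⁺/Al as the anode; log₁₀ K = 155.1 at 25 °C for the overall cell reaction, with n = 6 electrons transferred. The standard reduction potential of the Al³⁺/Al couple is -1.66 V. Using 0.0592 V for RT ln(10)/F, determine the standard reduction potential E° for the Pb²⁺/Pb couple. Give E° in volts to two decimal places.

-0.13 V

E°cell = (0.0592/n)·log K = (0.0592/6)(155.1) = +1.530 V.
Since Pb²⁺/Pb is the cathode and Al³⁺/Al the anode, E°cell = E°(Pb²⁺/Pb) − E°(Al³⁺/Al).
So E°(Pb²⁺/Pb) = E°cell + E°(Al³⁺/Al) = +1.530 + (-1.66) = -0.13 V.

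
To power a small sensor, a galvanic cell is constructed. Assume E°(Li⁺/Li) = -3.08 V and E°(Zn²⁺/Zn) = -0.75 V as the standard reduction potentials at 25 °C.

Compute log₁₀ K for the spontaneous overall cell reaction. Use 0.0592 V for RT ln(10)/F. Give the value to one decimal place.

Cathode: Zn²⁺/Zn; anode: Li⁺/Li. E°cell = +2.33 V, n = 2.
log K = nE°cell / 0.0592 = (2)(+2.33) / 0.0592 = 78.7.

78.7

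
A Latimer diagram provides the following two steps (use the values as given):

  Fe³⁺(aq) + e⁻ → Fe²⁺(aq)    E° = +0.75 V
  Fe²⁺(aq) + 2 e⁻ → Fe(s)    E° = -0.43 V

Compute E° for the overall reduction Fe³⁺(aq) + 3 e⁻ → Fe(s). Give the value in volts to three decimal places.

Adding the free-energy changes (−nFE°) of the two steps gives −n₃FE°₃ = −n₁FE°₁ − n₂FE°₂.
E°₃ = (1×+0.75 + 2×-0.43) / 3 = (-0.110) / 3 = -0.037 V.

-0.037 V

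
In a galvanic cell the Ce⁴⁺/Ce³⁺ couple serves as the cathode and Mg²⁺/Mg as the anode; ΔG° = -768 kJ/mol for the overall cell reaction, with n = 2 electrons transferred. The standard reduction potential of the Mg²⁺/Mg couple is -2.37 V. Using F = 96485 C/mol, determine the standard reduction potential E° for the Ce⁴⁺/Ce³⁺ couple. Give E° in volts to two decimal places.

+1.61 V

E°cell = −ΔG°/(nF) = −(-768×10³)/((2)(96485)) = +3.980 V.
Since Ce⁴⁺/Ce³⁺ is the cathode and Mg²⁺/Mg the anode, E°cell = E°(Ce⁴⁺/Ce³⁺) − E°(Mg²⁺/Mg).
So E°(Ce⁴⁺/Ce³⁺) = E°cell + E°(Mg²⁺/Mg) = +3.980 + (-2.37) = +1.61 V.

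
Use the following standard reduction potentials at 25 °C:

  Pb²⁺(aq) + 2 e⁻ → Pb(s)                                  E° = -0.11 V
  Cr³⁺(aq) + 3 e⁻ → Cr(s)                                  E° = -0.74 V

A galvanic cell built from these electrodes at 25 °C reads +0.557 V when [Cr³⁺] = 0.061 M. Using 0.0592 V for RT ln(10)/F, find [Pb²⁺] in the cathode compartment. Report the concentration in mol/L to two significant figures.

0.00053 M

Pb²⁺/Pb is the cathode, Cr³⁺/Cr the anode: E°cell = +0.63 V, n = 6.
Overall reaction: 3 Pb²⁺(aq) + 2 Cr(s) → 3 Pb(s) + 2 Cr³⁺(aq); Q = [Cr³⁺]^2/[Pb²⁺]^3.
From E = E° − (0.0592/n) log Q: log Q = (E° − E)·n/0.0592 = (+0.63 − (+0.557))·6/0.0592 = 7.3986.
So 3·log[Pb²⁺] = 2·log(0.061) − log Q = -2.4293 − (7.3986) = -9.8279; log[Pb²⁺] = -9.8279 / 3 = -3.2760; [Pb²⁺] = 10^(-3.2760) ≈ 0.00053 M.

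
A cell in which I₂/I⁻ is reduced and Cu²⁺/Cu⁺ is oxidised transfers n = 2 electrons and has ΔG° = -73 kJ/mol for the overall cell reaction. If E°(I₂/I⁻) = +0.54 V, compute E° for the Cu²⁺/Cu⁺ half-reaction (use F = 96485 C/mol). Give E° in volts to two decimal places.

+0.16 V

E°cell = −ΔG°/(nF) = −(-73×10³)/((2)(96485)) = +0.378 V.
Since I₂/I⁻ is the cathode and Cu²⁺/Cu⁺ the anode, E°cell = E°(I₂/I⁻) − E°(Cu²⁺/Cu⁺).
So E°(Cu²⁺/Cu⁺) = E°(I₂/I⁻) − E°cell = (+0.54) − (+0.378) = +0.16 V.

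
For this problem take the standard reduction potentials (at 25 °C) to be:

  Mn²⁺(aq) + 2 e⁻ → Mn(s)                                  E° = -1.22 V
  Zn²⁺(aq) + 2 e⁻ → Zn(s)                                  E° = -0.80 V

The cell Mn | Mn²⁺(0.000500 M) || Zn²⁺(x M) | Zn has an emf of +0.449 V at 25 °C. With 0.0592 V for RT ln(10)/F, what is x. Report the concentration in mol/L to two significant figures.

Zn²⁺/Zn is the cathode, Mn²⁺/Mn the anode: E°cell = +0.42 V, n = 2.
Overall reaction: Zn²⁺(aq) + Mn(s) → Zn(s) + Mn²⁺(aq); Q = [Mn²⁺]^1/[Zn²⁺]^1.
From E = E° − (0.0592/n) log Q: log Q = (E° − E)·n/0.0592 = (+0.42 − (+0.449))·2/0.0592 = -0.9797.
So 1·log[Zn²⁺] = 1·log(0.0005) − log Q = -3.3010 − (-0.9797) = -2.3213; [Zn²⁺] = 10^(-2.3213) ≈ 0.0048 M.

0.0048 M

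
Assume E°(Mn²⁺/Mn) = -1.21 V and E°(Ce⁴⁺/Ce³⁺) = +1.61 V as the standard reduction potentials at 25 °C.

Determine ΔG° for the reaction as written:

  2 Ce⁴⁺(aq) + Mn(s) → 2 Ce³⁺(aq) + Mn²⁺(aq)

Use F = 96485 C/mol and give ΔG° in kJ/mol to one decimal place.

-544.2 kJ/mol

As written, Ce⁴⁺/Ce³⁺ is reduced (cathode) and Mn²⁺/Mn is oxidised (anode), so E°cell = (+1.61) − (-1.21) = +2.82 V.
Balancing electrons gives n = 2.
ΔG° = −nFE° = −(2)(96485)(+2.82) = -544,175 J = -544.2 kJ/mol.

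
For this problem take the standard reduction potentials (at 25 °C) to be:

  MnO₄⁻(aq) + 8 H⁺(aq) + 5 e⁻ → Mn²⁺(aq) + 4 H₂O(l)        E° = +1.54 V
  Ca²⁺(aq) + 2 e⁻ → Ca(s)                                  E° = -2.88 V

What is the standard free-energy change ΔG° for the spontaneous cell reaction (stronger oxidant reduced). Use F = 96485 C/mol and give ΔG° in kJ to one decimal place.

MnO₄⁻/Mn²⁺ (E° = +1.54 V) is the cathode; Ca²⁺/Ca (E° = -2.88 V) is the anode, so E°cell = +4.42 V.
Balancing electrons gives n = 10 (lcm of 5 and 2).
ΔG° = −nFE° = −(10)(96485)(+4.42) = -4,264,637 J = -4264.6 kJ.

-4264.6 kJ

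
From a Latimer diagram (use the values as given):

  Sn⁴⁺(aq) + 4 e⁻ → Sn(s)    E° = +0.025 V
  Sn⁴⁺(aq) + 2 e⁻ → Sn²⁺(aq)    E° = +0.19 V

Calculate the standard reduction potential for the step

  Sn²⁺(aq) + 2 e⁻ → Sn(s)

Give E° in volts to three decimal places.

Sequential free energies add, so n₃E°₃ = n₁E°₁ + n₂E°₂.
With n₃ = 4, and the known step contributing 2×(+0.19) V, the unknown satisfies 2·E° = 4×(+0.025) − 2×(+0.19) = -0.280.
E° = -0.280 / 2 = -0.140 V.

-0.140 V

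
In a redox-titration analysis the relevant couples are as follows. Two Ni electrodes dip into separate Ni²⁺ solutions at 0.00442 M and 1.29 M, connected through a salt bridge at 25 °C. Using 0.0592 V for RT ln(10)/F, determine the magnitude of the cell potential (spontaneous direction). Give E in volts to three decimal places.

For a concentration cell E°cell = 0. The 1.29 M side is the cathode (reduction is favoured where [Ni²⁺] is higher).
With n = 2, E = −(0.0592/2) log([Ni²⁺]ₐₙ/[Ni²⁺]꜀ₐₜ) = −(0.0592/2) log(0.00442/1.29) = −(0.0592/2)(-2.465) = +0.073 V.

+0.073 V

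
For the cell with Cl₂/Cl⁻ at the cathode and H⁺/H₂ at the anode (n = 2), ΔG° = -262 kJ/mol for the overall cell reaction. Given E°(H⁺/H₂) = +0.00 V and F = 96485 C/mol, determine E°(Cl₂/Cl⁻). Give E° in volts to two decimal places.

E°cell = −ΔG°/(nF) = −(-262×10³)/((2)(96485)) = +1.358 V.
Since Cl₂/Cl⁻ is the cathode and H⁺/H₂ the anode, E°cell = E°(Cl₂/Cl⁻) − E°(H⁺/H₂).
So E°(Cl₂/Cl⁻) = E°cell + E°(H⁺/H₂) = +1.358 + (+0.00) = +1.36 V.

+1.36 V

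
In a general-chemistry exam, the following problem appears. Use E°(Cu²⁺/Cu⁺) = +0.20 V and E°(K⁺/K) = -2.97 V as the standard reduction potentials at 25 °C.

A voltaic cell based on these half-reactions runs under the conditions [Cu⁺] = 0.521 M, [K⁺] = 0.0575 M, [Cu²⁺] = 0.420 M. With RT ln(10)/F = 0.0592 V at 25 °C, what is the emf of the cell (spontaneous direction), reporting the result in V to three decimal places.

+3.238 V

Cu²⁺/Cu⁺ is the cathode (higher E°), K⁺/K the anode: E°cell = +0.20 − (-2.97) = +3.17 V, n = 1.
Overall: Cu²⁺(aq) + K(s) → Cu⁺(aq) + K⁺(aq)
Q = [Cu⁺]·[K⁺] / ([Cu²⁺]); log Q = -1.147.
E = E° − (0.0592/n) log Q = +3.17 − (0.0592/1)(-1.147) = +3.238 V.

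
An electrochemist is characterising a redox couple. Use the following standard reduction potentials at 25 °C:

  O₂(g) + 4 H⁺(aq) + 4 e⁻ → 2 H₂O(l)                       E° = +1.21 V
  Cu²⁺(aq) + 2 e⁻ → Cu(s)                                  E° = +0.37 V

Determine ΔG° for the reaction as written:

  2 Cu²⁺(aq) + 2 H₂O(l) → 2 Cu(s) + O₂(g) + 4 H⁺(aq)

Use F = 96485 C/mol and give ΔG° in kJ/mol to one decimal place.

+324.2 kJ/mol

As written, Cu²⁺/Cu is reduced (cathode) and O₂/H₂O is oxidised (anode), so E°cell = (+0.37) − (+1.21) = -0.84 V.
Balancing electrons gives n = 4.
ΔG° = −nFE° = −(4)(96485)(-0.84) = 324,190 J = +324.2 kJ/mol.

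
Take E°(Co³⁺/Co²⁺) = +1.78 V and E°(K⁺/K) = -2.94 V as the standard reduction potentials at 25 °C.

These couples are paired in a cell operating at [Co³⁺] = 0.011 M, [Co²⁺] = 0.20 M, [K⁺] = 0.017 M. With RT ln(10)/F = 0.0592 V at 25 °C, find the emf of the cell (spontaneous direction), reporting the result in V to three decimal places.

+4.750 V

Co³⁺/Co²⁺ is the cathode (higher E°), K⁺/K the anode: E°cell = +1.78 − (-2.94) = +4.72 V, n = 1.
Overall: Co³⁺(aq) + K(s) → Co²⁺(aq) + K⁺(aq)
Q = [Co²⁺]·[K⁺] / ([Co³⁺]); log Q = -0.510.
E = E° − (0.0592/n) log Q = +4.72 − (0.0592/1)(-0.510) = +4.750 V.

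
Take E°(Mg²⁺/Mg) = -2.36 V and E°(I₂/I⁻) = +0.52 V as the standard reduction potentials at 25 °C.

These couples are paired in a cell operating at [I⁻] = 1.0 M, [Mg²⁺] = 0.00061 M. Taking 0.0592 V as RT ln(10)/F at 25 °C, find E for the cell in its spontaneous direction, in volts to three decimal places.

+2.975 V

I₂/I⁻ is the cathode (higher E°), Mg²⁺/Mg the anode: E°cell = +0.52 − (-2.36) = +2.88 V, n = 2.
Overall: I₂(s) + Mg(s) → 2 I⁻(aq) + Mg²⁺(aq)
Q = [I⁻]^2·[Mg²⁺]; log Q = -3.215.
E = E° − (0.0592/n) log Q = +2.88 − (0.0592/2)(-3.215) = +2.975 V.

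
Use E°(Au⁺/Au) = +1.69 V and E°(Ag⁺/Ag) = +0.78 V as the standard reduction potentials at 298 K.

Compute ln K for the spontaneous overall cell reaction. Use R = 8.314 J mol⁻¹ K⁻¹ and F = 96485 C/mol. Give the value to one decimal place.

Cathode: Au⁺/Au; anode: Ag⁺/Ag. E°cell = (+1.69) − (+0.78) = +0.91 V, with n = 1.
ΔG° = −nFE° = −RT ln K, so ln K = nFE°/(RT) = (1)(96485)(+0.91) / ((8.314)(298)) = 35.438.

35.4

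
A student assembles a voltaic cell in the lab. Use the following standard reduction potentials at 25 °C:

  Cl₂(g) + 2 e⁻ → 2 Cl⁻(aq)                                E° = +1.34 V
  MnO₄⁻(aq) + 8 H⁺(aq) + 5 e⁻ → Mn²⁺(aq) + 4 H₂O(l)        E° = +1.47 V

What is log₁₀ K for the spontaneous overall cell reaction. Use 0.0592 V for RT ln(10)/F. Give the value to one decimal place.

Cathode: MnO₄⁻/Mn²⁺; anode: Cl₂/Cl⁻. E°cell = +0.13 V, n = 10.
log K = nE°cell / 0.0592 = (10)(+0.13) / 0.0592 = 22.0.

22.0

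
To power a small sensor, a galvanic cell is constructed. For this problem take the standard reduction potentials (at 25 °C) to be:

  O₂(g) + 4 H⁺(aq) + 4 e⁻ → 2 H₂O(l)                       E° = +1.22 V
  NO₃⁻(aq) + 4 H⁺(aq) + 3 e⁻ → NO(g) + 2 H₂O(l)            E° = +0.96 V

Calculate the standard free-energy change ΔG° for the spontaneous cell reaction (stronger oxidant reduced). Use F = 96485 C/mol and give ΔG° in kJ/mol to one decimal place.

-301.0 kJ/mol

O₂/H₂O (E° = +1.22 V) is the cathode; NO₃⁻/NO (E° = +0.96 V) is the anode, so E°cell = +0.26 V.
Balancing electrons gives n = 12 (lcm of 4 and 3).
ΔG° = −nFE° = −(12)(96485)(+0.26) = -301,033 J = -301.0 kJ/mol.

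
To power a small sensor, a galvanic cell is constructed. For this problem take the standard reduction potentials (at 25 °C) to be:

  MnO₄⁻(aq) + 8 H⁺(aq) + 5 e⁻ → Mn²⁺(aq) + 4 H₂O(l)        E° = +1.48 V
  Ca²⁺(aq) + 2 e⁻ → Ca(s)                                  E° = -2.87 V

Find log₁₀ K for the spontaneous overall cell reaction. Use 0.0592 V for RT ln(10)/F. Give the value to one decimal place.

Cathode: MnO₄⁻/Mn²⁺; anode: Ca²⁺/Ca. E°cell = +4.35 V, n = 10.
log K = nE°cell / 0.0592 = (10)(+4.35) / 0.0592 = 734.8.

734.8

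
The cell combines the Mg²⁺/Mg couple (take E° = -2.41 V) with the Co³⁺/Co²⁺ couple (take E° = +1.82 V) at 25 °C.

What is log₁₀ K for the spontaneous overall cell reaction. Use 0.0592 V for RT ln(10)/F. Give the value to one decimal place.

142.9

Cathode: Co³⁺/Co²⁺; anode: Mg²⁺/Mg. E°cell = +4.23 V, n = 2.
log K = nE°cell / 0.0592 = (2)(+4.23) / 0.0592 = 142.9.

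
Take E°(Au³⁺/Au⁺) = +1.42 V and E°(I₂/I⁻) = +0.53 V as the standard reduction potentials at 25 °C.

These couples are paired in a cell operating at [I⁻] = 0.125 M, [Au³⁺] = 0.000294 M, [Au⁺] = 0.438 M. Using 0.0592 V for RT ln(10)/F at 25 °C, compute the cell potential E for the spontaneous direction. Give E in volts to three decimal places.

Au³⁺/Au⁺ is the cathode (higher E°), I₂/I⁻ the anode: E°cell = +1.42 − (+0.53) = +0.89 V, n = 2.
Overall: Au³⁺(aq) + 2 I⁻(aq) → Au⁺(aq) + I₂(s)
Q = [Au⁺] / ([Au³⁺]·[I⁻]^2); log Q = 4.979.
E = E° − (0.0592/n) log Q = +0.89 − (0.0592/2)(4.979) = +0.743 V.

+0.743 V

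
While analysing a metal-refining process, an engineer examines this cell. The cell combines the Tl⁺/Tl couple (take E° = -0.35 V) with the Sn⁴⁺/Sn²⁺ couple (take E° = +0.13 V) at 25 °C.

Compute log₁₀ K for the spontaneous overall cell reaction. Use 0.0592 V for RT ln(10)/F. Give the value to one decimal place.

Cathode: Sn⁴⁺/Sn²⁺; anode: Tl⁺/Tl. E°cell = +0.48 V, n = 2.
log K = nE°cell / 0.0592 = (2)(+0.48) / 0.0592 = 16.2.

16.2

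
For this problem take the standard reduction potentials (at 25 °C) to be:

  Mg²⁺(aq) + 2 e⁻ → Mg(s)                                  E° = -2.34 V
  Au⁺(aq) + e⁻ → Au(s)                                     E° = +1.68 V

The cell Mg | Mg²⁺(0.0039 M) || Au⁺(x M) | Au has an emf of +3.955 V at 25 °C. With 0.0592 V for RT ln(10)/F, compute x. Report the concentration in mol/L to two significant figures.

0.0050 M

Au⁺/Au is the cathode, Mg²⁺/Mg the anode: E°cell = +4.02 V, n = 2.
Overall reaction: 2 Au⁺(aq) + Mg(s) → 2 Au(s) + Mg²⁺(aq); Q = [Mg²⁺]^1/[Au⁺]^2.
From E = E° − (0.0592/n) log Q: log Q = (E° − E)·n/0.0592 = (+4.02 − (+3.955))·2/0.0592 = 2.1959.
So 2·log[Au⁺] = 1·log(0.0039) − log Q = -2.4089 − (2.1959) = -4.6048; log[Au⁺] = -4.6048 / 2 = -2.3024; [Au⁺] = 10^(-2.3024) ≈ 0.0050 M.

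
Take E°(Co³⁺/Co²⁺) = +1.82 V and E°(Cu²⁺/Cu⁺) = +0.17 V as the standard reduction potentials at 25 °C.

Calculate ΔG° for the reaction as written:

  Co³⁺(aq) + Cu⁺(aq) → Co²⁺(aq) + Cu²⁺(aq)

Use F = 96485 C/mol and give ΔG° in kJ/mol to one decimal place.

-159.2 kJ/mol

As written, Co³⁺/Co²⁺ is reduced (cathode) and Cu²⁺/Cu⁺ is oxidised (anode), so E°cell = (+1.82) − (+0.17) = +1.65 V.
Balancing electrons gives n = 1.
ΔG° = −nFE° = −(1)(96485)(+1.65) = -159,200 J = -159.2 kJ/mol.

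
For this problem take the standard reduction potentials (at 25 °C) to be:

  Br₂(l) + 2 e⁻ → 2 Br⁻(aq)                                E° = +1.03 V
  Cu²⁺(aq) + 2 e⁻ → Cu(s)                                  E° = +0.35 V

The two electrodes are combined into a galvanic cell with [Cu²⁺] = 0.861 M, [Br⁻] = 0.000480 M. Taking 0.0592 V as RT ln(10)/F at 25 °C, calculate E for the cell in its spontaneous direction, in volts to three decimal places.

Br₂/Br⁻ is the cathode (higher E°), Cu²⁺/Cu the anode: E°cell = +1.03 − (+0.35) = +0.68 V, n = 2.
Overall: Br₂(l) + Cu(s) → 2 Br⁻(aq) + Cu²⁺(aq)
Q = [Br⁻]^2·[Cu²⁺]; log Q = -6.703.
E = E° − (0.0592/n) log Q = +0.68 − (0.0592/2)(-6.703) = +0.878 V.

+0.878 V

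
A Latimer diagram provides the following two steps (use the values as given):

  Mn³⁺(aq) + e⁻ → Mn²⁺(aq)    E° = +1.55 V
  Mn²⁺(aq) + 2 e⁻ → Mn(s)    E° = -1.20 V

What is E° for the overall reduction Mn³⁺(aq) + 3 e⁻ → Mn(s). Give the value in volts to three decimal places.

-0.283 V

Adding the free-energy changes (−nFE°) of the two steps gives −n₃FE°₃ = −n₁FE°₁ − n₂FE°₂.
E°₃ = (1×+1.55 + 2×-1.20) / 3 = (-0.850) / 3 = -0.283 V.
E° values themselves are not directly additive — weighting by electron count is essential.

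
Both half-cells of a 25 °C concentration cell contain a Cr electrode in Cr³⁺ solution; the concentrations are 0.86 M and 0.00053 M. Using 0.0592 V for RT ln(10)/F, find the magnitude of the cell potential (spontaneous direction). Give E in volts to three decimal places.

+0.063 V

For a concentration cell E°cell = 0. The 0.86 M side is the cathode (reduction is favoured where [Cr³⁺] is higher).
With n = 3, E = −(0.0592/3) log([Cr³⁺]ₐₙ/[Cr³⁺]꜀ₐₜ) = −(0.0592/3) log(0.00053/0.86) = −(0.0592/3)(-3.210) = +0.063 V.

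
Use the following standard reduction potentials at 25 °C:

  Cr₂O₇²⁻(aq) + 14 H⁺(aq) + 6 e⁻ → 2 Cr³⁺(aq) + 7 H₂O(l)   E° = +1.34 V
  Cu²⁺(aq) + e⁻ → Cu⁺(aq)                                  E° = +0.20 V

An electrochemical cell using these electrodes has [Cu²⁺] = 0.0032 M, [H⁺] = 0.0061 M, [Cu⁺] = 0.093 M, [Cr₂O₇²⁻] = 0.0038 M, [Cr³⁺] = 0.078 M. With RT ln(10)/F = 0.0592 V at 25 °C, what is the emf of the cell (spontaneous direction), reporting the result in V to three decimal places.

Cr₂O₇²⁻/Cr³⁺ is the cathode (higher E°), Cu²⁺/Cu⁺ the anode: E°cell = +1.34 − (+0.20) = +1.14 V, n = 6.
Overall: Cr₂O₇²⁻(aq) + 14 H⁺(aq) + 6 Cu⁺(aq) → 2 Cr³⁺(aq) + 7 H₂O(l) + 6 Cu²⁺(aq)
Q = [Cr³⁺]^2·[Cu²⁺]^6 / ([Cr₂O₇²⁻]·[H⁺]^14·[Cu⁺]^6); log Q = 22.430.
E = E° − (0.0592/n) log Q = +1.14 − (0.0592/6)(22.430) = +0.919 V.

+0.919 V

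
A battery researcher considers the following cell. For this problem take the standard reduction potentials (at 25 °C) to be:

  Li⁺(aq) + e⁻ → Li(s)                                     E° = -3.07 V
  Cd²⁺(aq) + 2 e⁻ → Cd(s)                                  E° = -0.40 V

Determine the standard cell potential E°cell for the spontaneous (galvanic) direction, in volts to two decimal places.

The Cd²⁺/Cd couple has the higher reduction potential, so it is the cathode; Li⁺/Li is oxidised at the anode.
E°cell = E°(cathode) − E°(anode) = (-0.40) − (-3.07) = +2.67 V.
Since E°cell > 0, the reaction is spontaneous under standard conditions.

+2.67 V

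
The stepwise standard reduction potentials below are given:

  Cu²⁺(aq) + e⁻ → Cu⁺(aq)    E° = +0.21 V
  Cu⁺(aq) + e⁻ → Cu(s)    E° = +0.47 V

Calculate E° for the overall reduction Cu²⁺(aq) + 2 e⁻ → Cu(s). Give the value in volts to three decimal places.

Adding the free-energy changes (−nFE°) of the two steps gives −n₃FE°₃ = −n₁FE°₁ − n₂FE°₂.
E°₃ = (1×+0.21 + 1×+0.47) / 2 = (+0.680) / 2 = +0.340 V.

+0.340 V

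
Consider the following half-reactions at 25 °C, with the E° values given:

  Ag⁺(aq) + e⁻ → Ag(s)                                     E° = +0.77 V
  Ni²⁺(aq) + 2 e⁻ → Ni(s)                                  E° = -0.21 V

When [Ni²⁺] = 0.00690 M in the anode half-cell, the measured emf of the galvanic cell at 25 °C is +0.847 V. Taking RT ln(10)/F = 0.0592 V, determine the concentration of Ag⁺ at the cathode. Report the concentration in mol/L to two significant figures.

0.00047 M

Ag⁺/Ag is the cathode, Ni²⁺/Ni the anode: E°cell = +0.98 V, n = 2.
Overall reaction: 2 Ag⁺(aq) + Ni(s) → 2 Ag(s) + Ni²⁺(aq); Q = [Ni²⁺]^1/[Ag⁺]^2.
From E = E° − (0.0592/n) log Q: log Q = (E° − E)·n/0.0592 = (+0.98 − (+0.847))·2/0.0592 = 4.4932.
So 2·log[Ag⁺] = 1·log(0.0069) − log Q = -2.1612 − (4.4932) = -6.6544; log[Ag⁺] = -6.6544 / 2 = -3.3272; [Ag⁺] = 10^(-3.3272) ≈ 0.00047 M.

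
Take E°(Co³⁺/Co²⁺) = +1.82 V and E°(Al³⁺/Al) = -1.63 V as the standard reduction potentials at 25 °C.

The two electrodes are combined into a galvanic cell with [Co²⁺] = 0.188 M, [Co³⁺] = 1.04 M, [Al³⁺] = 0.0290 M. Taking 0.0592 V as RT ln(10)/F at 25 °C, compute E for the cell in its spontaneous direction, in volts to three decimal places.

+3.524 V

Co³⁺/Co²⁺ is the cathode (higher E°), Al³⁺/Al the anode: E°cell = +1.82 − (-1.63) = +3.45 V, n = 3.
Overall: 3 Co³⁺(aq) + Al(s) → 3 Co²⁺(aq) + Al³⁺(aq)
Q = [Co²⁺]^3·[Al³⁺] / ([Co³⁺]^3); log Q = -3.766.
E = E° − (0.0592/n) log Q = +3.45 − (0.0592/3)(-3.766) = +3.524 V.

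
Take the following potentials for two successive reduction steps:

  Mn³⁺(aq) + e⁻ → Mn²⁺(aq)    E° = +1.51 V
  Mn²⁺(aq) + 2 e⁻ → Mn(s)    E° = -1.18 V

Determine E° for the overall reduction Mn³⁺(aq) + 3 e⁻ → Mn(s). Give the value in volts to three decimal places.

-0.283 V

Standard free energies of sequential steps add: ΔG°₃ = ΔG°₁ + ΔG°₂, so n₃E°₃ = n₁E°₁ + n₂E°₂.
E°₃ = (1×+1.51 + 2×-1.18) / 3 = (-0.850) / 3 = -0.283 V.
E° values themselves are not directly additive — weighting by electron count is essential.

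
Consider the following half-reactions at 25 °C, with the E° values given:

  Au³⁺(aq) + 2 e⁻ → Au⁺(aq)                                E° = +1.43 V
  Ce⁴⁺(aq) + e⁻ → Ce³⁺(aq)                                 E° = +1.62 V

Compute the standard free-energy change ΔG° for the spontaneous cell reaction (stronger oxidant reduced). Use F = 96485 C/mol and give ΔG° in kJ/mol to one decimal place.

-36.7 kJ/mol

Ce⁴⁺/Ce³⁺ (E° = +1.62 V) is the cathode; Au³⁺/Au⁺ (E° = +1.43 V) is the anode, so E°cell = +0.19 V.
Balancing electrons gives n = 2 (lcm of 1 and 2).
ΔG° = −nFE° = −(2)(96485)(+0.19) = -36,664 J = -36.7 kJ/mol.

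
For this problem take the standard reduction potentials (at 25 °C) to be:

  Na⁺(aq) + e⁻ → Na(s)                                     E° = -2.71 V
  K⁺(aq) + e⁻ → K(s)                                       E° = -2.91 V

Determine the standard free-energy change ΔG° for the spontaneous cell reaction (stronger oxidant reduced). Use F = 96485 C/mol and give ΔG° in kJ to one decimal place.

-19.3 kJ

Na⁺/Na (E° = -2.71 V) is the cathode; K⁺/K (E° = -2.91 V) is the anode, so E°cell = +0.20 V.
Balancing electrons gives n = 1 (lcm of 1 and 1).
ΔG° = −nFE° = −(1)(96485)(+0.20) = -19,297 J = -19.3 kJ.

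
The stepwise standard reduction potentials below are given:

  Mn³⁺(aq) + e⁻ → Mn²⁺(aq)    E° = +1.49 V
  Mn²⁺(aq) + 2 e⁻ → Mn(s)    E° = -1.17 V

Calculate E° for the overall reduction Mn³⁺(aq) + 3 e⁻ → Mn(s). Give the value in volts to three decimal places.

Since ΔG° = −nFE° is additive over sequential reductions, n₃E°₃ = n₁E°₁ + n₂E°₂.
E°₃ = (1×+1.49 + 2×-1.17) / 3 = (-0.850) / 3 = -0.283 V.

-0.283 V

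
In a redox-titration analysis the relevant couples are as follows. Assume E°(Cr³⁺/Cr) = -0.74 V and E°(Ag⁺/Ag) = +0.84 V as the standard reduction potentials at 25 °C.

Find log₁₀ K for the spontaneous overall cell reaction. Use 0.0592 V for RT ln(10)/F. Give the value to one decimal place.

80.1

Cathode: Ag⁺/Ag; anode: Cr³⁺/Cr. E°cell = +1.58 V, n = 3.
log K = nE°cell / 0.0592 = (3)(+1.58) / 0.0592 = 80.1.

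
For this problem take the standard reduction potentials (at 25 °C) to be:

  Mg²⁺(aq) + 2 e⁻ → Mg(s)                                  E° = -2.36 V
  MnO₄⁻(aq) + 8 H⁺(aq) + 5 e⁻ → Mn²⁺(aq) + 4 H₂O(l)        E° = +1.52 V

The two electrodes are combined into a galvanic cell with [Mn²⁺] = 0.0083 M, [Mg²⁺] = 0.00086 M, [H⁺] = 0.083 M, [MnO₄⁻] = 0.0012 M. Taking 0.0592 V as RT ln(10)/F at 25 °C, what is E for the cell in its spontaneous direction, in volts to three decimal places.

+3.858 V

MnO₄⁻/Mn²⁺ is the cathode (higher E°), Mg²⁺/Mg the anode: E°cell = +1.52 − (-2.36) = +3.88 V, n = 10.
Overall: 2 MnO₄⁻(aq) + 16 H⁺(aq) + 5 Mg(s) → 2 Mn²⁺(aq) + 8 H₂O(l) + 5 Mg²⁺(aq)
Q = [Mn²⁺]^2·[Mg²⁺]^5 / ([MnO₄⁻]^2·[H⁺]^16); log Q = 3.647.
E = E° − (0.0592/n) log Q = +3.88 − (0.0592/10)(3.647) = +3.858 V.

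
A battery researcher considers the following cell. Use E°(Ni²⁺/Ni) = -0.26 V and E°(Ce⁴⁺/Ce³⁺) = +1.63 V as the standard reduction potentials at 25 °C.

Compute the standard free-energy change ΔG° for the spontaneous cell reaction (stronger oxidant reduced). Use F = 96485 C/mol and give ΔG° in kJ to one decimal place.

Ce⁴⁺/Ce³⁺ (E° = +1.63 V) is the cathode; Ni²⁺/Ni (E° = -0.26 V) is the anode, so E°cell = +1.89 V.
Balancing electrons gives n = 2 (lcm of 1 and 2).
ΔG° = −nFE° = −(2)(96485)(+1.89) = -364,713 J = -364.7 kJ.

-364.7 kJ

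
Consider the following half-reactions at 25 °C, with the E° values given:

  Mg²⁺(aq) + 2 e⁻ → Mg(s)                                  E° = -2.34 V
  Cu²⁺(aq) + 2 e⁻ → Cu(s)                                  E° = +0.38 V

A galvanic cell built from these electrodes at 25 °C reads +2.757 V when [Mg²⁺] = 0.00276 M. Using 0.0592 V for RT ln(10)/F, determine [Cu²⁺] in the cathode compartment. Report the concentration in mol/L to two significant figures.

Cu²⁺/Cu is the cathode, Mg²⁺/Mg the anode: E°cell = +2.72 V, n = 2.
Overall reaction: Cu²⁺(aq) + Mg(s) → Cu(s) + Mg²⁺(aq); Q = [Mg²⁺]^1/[Cu²⁺]^1.
From E = E° − (0.0592/n) log Q: log Q = (E° − E)·n/0.0592 = (+2.72 − (+2.757))·2/0.0592 = -1.2500.
So 1·log[Cu²⁺] = 1·log(0.00276) − log Q = -2.5591 − (-1.2500) = -1.3091; [Cu²⁺] = 10^(-1.3091) ≈ 0.049 M.

0.049 M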